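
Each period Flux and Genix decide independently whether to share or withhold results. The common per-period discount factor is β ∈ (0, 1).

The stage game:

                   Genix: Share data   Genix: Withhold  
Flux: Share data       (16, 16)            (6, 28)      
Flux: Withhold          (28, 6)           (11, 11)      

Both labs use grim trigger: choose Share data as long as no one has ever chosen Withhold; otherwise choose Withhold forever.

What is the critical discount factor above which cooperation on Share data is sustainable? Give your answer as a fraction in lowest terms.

12/17

One-period gain from deviating is 28 − 16 = 12. The loss is 16 − 11 = 5 in every subsequent period, with present value 5·β/(1−β).
Deviation is unprofitable when 5·β/(1−β) ≥ 12, i.e. β/(1−β) ≥ 12/5.
Equivalently β ≥ 12/(12+5) = 12/17.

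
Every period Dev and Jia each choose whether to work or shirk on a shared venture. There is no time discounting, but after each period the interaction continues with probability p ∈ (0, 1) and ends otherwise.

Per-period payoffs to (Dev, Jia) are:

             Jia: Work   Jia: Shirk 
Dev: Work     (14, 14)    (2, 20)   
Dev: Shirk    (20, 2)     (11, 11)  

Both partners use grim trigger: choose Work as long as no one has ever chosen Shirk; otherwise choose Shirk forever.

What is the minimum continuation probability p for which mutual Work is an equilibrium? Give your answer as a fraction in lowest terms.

2/3

Expected cooperation value is 14 + p·14 + p²·14 + … = 14/(1−p); deviation gives 20 + p·11/(1−p).
14 ≥ 20(1−p) + 11p ⇒ 9p ≥ 6 ⇒ p ≥ 6/9 = 2/3.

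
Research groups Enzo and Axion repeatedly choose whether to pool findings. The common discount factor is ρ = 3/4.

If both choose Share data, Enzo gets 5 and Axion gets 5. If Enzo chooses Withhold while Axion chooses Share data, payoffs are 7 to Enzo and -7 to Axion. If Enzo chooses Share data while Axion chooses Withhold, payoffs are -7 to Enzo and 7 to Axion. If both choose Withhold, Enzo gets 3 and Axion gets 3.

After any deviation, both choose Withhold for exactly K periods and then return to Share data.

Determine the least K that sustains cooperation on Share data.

IC: ρ(1−ρ^K)/(1−ρ) ≥ (7−5)/(5−3) = 1.
With ρ = 3/4: need 1 − ρ^K ≥ 1·(1−3/4)/(3/4), i.e. ρ^K ≤ 0.6667.
Since (3/4)^1 = 0.7500 and (3/4)^2 = 0.5625, the smallest such K is 2.

2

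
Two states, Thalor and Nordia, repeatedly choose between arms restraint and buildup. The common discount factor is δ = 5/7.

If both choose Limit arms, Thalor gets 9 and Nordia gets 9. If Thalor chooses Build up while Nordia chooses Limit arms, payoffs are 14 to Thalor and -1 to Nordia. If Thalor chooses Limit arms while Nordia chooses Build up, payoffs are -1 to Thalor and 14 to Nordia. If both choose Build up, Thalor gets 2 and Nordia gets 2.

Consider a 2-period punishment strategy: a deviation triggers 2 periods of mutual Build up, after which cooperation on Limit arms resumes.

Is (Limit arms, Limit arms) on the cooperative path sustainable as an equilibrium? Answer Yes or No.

IC: δ+…+δ^2 ≥ (14−9)/(9−2) = 5/7.
At δ = 5/7: partial sum = 1.2245 ≥ 0.7143. Cooperation sustainable.

Yes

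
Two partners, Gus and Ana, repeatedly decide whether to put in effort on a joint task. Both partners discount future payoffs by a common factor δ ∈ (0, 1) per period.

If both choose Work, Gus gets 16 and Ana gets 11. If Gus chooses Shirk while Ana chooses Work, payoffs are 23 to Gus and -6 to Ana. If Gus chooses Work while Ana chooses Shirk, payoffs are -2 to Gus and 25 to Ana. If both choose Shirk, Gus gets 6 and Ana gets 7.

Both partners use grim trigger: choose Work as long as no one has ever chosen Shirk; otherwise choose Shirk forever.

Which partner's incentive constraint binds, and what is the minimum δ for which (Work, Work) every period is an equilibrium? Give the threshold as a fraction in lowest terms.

Gus: cooperation gives 16 each period; deviation gives 23 once then 6 forever.
  16/(1−δ) ≥ 23 + 6δ/(1−δ) ⇒ δ ≥ 7/17.
Ana: cooperation gives 11 each period; deviation gives 25 once then 7 forever.
  δ ≥ 14/18 = 7/9.
Both must hold, so the binding constraint is Ana's: δ ≥ 7/9.

Ana; δ ≥ 7/9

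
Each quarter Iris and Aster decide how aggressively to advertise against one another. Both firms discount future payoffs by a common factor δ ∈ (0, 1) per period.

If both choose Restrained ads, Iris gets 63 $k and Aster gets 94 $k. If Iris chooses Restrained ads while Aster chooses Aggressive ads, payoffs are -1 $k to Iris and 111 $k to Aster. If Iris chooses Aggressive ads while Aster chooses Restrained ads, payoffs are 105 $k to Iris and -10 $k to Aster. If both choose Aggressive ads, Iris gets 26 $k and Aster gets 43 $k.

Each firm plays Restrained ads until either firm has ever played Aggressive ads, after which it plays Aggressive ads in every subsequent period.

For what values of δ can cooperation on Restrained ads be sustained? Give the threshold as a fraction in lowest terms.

Iris's threshold: (105−63)/(105−26) = 42/79.
Aster's threshold: (111−94)/(111−43) = 1/4.
42/79 > 1/4, so Iris binds and δ* = 42/79.

42/79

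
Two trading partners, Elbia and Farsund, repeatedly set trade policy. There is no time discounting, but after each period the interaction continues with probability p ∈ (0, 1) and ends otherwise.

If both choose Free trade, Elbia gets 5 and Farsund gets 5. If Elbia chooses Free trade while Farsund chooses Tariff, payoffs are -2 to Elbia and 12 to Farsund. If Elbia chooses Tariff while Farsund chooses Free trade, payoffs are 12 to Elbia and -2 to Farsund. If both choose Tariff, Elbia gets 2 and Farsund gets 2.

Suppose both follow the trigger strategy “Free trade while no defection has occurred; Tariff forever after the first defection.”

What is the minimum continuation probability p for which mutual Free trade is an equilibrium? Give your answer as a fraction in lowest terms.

Expected cooperation value is 5 + p·5 + p²·5 + … = 5/(1−p); deviation gives 12 + p·2/(1−p).
5 ≥ 12(1−p) + 2p ⇒ 10p ≥ 7 ⇒ p ≥ 7/10.

7/10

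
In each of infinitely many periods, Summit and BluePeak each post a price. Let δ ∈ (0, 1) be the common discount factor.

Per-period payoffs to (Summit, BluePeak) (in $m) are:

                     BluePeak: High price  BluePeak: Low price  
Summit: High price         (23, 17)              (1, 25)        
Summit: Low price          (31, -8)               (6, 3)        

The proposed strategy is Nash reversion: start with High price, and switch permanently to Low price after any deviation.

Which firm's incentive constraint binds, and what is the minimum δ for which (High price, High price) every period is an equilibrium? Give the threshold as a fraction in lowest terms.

BluePeak; δ ≥ 4/11

Summit: cooperation gives 23 each period; deviation gives 31 once then 6 forever.
  23/(1−δ) ≥ 31 + 6δ/(1−δ) ⇒ δ ≥ 8/25.
BluePeak: cooperation gives 17 each period; deviation gives 25 once then 3 forever.
  δ ≥ 8/22 = 4/11.
Both must hold, so the binding constraint is BluePeak's: δ ≥ 4/11.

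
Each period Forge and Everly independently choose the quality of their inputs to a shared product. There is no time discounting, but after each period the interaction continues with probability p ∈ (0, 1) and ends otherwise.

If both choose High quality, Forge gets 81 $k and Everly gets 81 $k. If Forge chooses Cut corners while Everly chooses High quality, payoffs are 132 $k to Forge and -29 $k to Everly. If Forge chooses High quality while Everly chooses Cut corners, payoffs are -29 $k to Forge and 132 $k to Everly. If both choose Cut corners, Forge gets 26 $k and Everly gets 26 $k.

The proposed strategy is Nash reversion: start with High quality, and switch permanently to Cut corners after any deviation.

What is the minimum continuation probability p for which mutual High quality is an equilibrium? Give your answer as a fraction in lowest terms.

51/106

Expected cooperation value is 81 + p·81 + p²·81 + … = 81/(1−p); deviation gives 132 + p·26/(1−p).
81 ≥ 132(1−p) + 26p ⇒ 106p ≥ 51 ⇒ p ≥ 51/106.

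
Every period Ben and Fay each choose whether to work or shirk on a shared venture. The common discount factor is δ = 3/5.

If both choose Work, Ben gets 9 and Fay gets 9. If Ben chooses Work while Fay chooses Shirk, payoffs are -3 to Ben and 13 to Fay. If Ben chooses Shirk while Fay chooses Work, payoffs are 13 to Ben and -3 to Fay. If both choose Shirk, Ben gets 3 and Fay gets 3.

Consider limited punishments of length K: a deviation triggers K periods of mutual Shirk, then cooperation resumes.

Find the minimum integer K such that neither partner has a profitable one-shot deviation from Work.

2

Need Σ_{k=1}^{K} δ^k ≥ (13−9)/(9−3) = 0.6667 at δ = 3/5.
At K = 1 the sum is 0.6000 < 0.6667; at K = 2 it is 0.9600 ≥ 0.6667.
So the minimum punishment length is K = 2.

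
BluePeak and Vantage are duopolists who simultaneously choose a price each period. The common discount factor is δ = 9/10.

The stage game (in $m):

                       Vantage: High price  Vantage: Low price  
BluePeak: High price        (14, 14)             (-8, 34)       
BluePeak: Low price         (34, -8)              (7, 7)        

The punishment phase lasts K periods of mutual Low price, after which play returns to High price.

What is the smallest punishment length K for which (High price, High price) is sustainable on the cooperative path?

4

No profitable deviation requires (14−7)(δ+…+δ^K) ≥ 34−14, i.e. δ+…+δ^K ≥ 20/7 ≈ 2.8571.
With δ = 9/10, the partial sums are K=1: 0.9000, K=2: 1.7100, K=3: 2.4390, K=4: 3.0951.
K = 4 is the first length at which the sum reaches 2.8571.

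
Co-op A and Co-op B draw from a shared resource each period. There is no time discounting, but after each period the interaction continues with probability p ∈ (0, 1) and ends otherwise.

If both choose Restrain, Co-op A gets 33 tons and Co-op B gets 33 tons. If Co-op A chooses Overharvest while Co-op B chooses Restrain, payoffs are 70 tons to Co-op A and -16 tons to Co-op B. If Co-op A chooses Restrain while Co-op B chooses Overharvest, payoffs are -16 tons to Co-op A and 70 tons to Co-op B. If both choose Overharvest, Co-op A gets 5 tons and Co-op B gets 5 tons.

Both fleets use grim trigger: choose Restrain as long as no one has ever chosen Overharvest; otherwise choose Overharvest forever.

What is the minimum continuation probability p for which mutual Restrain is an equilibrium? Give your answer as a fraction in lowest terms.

37/65

Expected cooperation value is 33 + p·33 + p²·33 + … = 33/(1−p); deviation gives 70 + p·5/(1−p).
33 ≥ 70(1−p) + 5p ⇒ 65p ≥ 37 ⇒ p ≥ 37/65.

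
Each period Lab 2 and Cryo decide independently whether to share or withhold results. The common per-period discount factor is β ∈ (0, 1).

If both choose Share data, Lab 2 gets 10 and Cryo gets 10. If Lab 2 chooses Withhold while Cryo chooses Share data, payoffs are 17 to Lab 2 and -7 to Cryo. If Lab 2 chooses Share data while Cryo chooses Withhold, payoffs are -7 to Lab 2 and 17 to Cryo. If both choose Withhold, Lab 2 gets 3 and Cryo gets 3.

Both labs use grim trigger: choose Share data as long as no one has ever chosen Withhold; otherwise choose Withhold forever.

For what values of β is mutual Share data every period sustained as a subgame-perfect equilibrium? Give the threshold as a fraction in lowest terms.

Cooperation forever yields 10 each period: 10/(1−β).
Deviating yields 17 once, then 3 forever: 17 + 3β/(1−β).
No profitable deviation requires 10/(1−β) ≥ 17 + 3β/(1−β).
Multiplying by (1−β): 10 ≥ 17(1−β) + 3β = 17 − 14β.
So 14β ≥ 7, i.e. β ≥ 7/14 = 1/2.

1/2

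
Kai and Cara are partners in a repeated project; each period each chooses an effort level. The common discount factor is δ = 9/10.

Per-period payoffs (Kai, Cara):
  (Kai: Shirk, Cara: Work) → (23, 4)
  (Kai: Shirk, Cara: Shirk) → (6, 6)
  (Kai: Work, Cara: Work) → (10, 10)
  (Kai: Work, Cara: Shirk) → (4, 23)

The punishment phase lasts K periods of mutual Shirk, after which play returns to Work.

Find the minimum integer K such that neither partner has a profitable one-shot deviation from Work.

5

IC: δ(1−δ^K)/(1−δ) ≥ (23−10)/(10−6) = 13/4.
With δ = 9/10: need 1 − δ^K ≥ 13/4·(1−9/10)/(9/10), i.e. δ^K ≤ 0.6389.
Since (9/10)^4 = 0.6561 and (9/10)^5 = 0.5905, the smallest such K is 5.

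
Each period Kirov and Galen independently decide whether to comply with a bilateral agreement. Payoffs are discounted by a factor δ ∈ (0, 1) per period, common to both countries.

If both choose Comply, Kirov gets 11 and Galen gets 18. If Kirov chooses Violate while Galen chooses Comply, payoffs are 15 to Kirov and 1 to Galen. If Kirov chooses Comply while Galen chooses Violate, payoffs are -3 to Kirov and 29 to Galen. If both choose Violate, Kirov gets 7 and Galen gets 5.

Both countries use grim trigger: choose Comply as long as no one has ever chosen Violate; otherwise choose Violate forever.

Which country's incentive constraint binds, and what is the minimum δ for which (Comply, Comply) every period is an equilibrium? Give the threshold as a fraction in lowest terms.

Kirov: cooperation gives 11 each period; deviation gives 15 once then 7 forever.
  11/(1−δ) ≥ 15 + 7δ/(1−δ) ⇒ δ ≥ 4/8 = 1/2.
Galen: cooperation gives 18 each period; deviation gives 29 once then 5 forever.
  δ ≥ 11/24.
Both must hold, so the binding constraint is Kirov's: δ ≥ 1/2.

Kirov; δ ≥ 1/2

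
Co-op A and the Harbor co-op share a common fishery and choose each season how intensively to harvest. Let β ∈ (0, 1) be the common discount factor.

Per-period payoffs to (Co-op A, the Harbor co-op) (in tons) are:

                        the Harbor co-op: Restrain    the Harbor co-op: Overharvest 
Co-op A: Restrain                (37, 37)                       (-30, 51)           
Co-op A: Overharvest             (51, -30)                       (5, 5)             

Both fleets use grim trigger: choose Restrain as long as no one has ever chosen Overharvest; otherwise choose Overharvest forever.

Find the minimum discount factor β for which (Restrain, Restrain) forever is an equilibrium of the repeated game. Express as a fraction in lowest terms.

7/23

Under grim trigger the critical discount factor is (T−C)/(T−P) with T = 51, C = 37, P = 5.
β* = (51−37)/(51−5) = 14/46 = 7/23.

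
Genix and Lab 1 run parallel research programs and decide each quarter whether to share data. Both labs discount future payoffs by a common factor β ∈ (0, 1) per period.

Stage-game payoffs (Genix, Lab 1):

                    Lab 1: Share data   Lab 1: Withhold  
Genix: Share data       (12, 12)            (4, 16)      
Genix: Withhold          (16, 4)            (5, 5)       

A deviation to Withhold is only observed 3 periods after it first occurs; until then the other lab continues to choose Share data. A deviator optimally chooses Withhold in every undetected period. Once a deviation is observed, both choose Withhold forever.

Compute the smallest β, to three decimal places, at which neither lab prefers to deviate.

The best deviation is to choose Withhold for all 3 undetected periods, earning 16 each, then 5 forever once detected.
Deviation value: 16(1−β^3)/(1−β) + 5β^3/(1−β); cooperation value: 12/(1−β).
IC: 12 ≥ 16(1−β^3) + 5β^3 = 16 − 11β^3.
So β^3 ≥ 4/11, giving β ≥ (4/11)^(1/3) ≈ 0.714.

0.714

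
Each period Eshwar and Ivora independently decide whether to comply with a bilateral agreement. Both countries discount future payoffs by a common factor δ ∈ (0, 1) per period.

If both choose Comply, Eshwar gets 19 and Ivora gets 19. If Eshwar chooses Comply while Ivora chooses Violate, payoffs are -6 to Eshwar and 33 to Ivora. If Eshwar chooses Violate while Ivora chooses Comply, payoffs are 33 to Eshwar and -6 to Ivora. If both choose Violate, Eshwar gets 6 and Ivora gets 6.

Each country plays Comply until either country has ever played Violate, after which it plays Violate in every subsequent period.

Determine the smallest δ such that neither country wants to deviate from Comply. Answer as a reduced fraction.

14/27

One-period gain from deviating is 33 − 19 = 14. The loss is 19 − 6 = 13 in every subsequent period, with present value 13·δ/(1−δ).
Deviation is unprofitable when 13·δ/(1−δ) ≥ 14, i.e. δ/(1−δ) ≥ 14/13.
Equivalently δ ≥ 14/(14+13) = 14/27.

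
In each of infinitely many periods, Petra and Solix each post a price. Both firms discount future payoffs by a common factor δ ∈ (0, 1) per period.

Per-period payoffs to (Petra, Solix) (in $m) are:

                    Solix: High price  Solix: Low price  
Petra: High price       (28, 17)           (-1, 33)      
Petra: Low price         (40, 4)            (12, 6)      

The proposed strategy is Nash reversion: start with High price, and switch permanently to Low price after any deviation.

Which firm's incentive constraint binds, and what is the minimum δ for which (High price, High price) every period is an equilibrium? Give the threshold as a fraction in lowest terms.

Petra's threshold: (40−28)/(40−12) = 3/7.
Solix's threshold: (33−17)/(33−6) = 16/27.
3/7 < 16/27, so Solix binds and δ* = 16/27.

Solix; δ ≥ 16/27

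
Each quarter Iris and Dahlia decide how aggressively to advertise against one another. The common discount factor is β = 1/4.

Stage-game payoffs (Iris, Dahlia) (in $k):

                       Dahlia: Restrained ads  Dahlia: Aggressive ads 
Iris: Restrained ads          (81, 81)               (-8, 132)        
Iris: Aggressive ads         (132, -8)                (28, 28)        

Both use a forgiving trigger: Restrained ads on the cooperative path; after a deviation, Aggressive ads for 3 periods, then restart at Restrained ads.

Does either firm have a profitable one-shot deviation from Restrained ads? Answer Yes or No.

A one-shot deviation gives 132 now, then 28 for 3 periods, then back to 81.
Gain from deviating: (132−81) today; loss: (81−28) in each of the next 3 periods.
No-deviation condition: (81−28)(β+…+β^3) ≥ 132−81, i.e. β+…+β^3 ≥ 51/53.
At β = 1/4: β+…+β^3 = 0.3281 < 0.9623.
So cooperation is not sustainable.

Yes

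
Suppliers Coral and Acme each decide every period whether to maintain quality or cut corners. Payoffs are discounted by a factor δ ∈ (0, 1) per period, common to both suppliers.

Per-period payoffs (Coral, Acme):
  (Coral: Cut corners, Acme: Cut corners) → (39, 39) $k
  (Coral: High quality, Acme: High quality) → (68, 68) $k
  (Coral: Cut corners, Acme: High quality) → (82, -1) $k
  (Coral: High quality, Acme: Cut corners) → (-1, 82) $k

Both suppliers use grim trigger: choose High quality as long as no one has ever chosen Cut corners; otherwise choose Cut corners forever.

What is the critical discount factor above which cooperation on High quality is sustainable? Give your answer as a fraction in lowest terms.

14/43

Cooperation forever yields 68 each period: 68/(1−δ).
Deviating yields 82 once, then 39 forever: 82 + 39δ/(1−δ).
No profitable deviation requires 68/(1−δ) ≥ 82 + 39δ/(1−δ).
Multiplying by (1−δ): 68 ≥ 82(1−δ) + 39δ = 82 − 43δ.
So 43δ ≥ 14, i.e. δ ≥ 14/43.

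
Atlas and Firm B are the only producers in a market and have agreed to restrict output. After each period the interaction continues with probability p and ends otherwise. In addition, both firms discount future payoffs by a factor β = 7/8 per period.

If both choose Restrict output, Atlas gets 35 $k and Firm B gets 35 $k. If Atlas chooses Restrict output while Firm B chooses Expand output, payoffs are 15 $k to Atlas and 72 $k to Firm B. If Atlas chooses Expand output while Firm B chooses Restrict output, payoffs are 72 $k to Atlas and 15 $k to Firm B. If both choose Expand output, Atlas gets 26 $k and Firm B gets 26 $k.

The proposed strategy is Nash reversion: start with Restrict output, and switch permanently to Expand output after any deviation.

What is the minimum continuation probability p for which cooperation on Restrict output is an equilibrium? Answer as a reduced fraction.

With continuation probability p and discount β, the effective per-period discount factor is βp.
Grim-trigger IC: βp ≥ (72−35)/(72−26) = 37/46.
So p ≥ (37/46)/(7/8) = 148/161.

148/161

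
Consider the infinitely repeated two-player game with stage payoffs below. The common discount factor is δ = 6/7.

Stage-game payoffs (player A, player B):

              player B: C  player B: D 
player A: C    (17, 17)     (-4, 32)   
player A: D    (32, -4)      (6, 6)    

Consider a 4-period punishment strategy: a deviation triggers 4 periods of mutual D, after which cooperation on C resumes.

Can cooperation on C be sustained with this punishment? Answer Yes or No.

IC: δ+…+δ^4 ≥ (32−17)/(17−6) = 15/11.
At δ = 6/7: partial sum = 2.7613 ≥ 1.3636. Cooperation sustainable.

Yes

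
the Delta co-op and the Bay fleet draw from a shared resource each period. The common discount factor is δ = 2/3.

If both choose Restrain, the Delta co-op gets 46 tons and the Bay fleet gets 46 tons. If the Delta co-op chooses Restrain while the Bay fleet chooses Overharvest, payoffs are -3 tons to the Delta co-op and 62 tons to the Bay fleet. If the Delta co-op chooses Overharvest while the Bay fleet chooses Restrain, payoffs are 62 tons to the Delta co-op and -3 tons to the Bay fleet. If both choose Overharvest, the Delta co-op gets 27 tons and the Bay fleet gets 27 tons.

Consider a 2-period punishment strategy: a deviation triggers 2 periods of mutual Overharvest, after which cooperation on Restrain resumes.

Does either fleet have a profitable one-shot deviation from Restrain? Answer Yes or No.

No

Comparing payoff streams over the 3 periods until play realigns: cooperate → 46(1+δ+…+δ^2); deviate → 62 + 27(δ+…+δ^2).
Cooperation is sustained iff (46−27)(δ+…+δ^2) ≥ 62−46.
δ+…+δ^2 = 2/3·(1−(2/3)^2)/(1−2/3) = 1.1111, and (62−46)/(46−27) = 0.8421.
1.1111 ≥ 0.8421, so cooperation is sustainable.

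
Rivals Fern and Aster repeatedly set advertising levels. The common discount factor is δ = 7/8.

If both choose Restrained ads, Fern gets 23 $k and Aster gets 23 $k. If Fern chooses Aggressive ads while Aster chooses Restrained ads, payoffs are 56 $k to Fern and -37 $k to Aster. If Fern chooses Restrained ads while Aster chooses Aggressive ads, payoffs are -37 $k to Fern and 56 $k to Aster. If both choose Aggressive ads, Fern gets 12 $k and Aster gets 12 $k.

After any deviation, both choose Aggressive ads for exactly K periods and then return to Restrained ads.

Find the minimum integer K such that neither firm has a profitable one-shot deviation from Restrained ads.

5

IC: δ(1−δ^K)/(1−δ) ≥ (56−23)/(23−12) = 3.
With δ = 7/8: need 1 − δ^K ≥ 3·(1−7/8)/(7/8), i.e. δ^K ≤ 0.5714.
Since (7/8)^4 = 0.5862 and (7/8)^5 = 0.5129, the smallest such K is 5.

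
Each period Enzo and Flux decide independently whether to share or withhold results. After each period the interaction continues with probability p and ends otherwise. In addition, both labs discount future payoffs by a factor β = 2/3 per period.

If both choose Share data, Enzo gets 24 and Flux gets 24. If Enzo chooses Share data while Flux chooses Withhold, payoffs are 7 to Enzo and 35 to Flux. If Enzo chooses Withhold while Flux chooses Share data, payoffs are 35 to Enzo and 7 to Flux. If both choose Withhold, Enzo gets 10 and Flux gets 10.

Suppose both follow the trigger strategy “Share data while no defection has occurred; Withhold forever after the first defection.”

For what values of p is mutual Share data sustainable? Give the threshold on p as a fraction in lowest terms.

33/50

Expected continuation weight on next period's payoff is β·p = 2/3·p, which plays the role of the discount factor.
Cooperation requires 2/3·p ≥ (35−24)/(35−10) = 11/25, hence p ≥ 33/50.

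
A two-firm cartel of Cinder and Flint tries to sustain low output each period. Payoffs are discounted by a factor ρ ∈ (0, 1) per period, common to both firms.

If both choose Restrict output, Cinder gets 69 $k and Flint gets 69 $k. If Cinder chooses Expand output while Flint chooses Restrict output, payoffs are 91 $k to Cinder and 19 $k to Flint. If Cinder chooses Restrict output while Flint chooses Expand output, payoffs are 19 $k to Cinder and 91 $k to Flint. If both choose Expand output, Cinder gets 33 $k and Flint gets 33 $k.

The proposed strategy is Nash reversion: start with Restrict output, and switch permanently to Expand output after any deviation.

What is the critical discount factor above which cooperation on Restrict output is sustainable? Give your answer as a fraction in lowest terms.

11/29

Under grim trigger the critical discount factor is (T−C)/(T−P) with T = 91, C = 69, P = 33.
ρ* = (91−69)/(91−33) = 22/58 = 11/29.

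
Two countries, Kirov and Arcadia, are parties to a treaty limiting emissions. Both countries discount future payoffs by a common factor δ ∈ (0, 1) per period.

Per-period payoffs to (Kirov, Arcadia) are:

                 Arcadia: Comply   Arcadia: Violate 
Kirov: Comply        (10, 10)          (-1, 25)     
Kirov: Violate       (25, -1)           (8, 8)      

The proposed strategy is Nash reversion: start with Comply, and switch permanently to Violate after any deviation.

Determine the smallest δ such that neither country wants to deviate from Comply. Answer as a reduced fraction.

15/17

Under grim trigger the critical discount factor is (T−C)/(T−P) with T = 25, C = 10, P = 8.
δ* = (25−10)/(25−8) = 15/17.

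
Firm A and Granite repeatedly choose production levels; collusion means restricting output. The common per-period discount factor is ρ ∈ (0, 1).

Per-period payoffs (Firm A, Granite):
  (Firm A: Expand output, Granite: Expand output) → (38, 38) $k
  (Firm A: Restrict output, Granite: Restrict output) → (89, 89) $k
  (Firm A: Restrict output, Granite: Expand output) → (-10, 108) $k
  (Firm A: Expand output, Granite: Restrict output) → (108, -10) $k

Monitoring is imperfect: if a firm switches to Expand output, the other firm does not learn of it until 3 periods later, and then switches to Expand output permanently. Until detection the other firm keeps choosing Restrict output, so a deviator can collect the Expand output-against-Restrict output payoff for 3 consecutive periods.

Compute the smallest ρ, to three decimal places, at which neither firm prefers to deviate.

0.647

The best deviation is to choose Expand output for all 3 undetected periods, earning 108 each, then 38 forever once detected.
Deviation value: 108(1−ρ^3)/(1−ρ) + 38ρ^3/(1−ρ); cooperation value: 89/(1−ρ).
IC: 89 ≥ 108(1−ρ^3) + 38ρ^3 = 108 − 70ρ^3.
So ρ^3 ≥ 19/70, giving ρ ≥ (19/70)^(1/3) ≈ 0.647.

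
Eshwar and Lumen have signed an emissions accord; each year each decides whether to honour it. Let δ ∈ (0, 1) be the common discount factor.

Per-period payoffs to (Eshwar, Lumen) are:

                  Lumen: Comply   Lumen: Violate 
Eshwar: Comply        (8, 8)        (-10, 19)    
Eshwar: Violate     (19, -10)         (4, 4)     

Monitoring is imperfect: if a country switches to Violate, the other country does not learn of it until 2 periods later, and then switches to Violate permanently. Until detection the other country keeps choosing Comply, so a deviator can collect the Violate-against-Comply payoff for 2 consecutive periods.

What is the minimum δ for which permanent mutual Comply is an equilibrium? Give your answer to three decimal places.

0.856

The best deviation is to choose Violate for all 2 undetected periods, earning 19 each, then 4 forever once detected.
Deviation value: 19(1−δ^2)/(1−δ) + 4δ^2/(1−δ); cooperation value: 8/(1−δ).
IC: 8 ≥ 19(1−δ^2) + 4δ^2 = 19 − 15δ^2.
So δ^2 ≥ 11/15, giving δ ≥ (11/15)^(1/2) ≈ 0.856.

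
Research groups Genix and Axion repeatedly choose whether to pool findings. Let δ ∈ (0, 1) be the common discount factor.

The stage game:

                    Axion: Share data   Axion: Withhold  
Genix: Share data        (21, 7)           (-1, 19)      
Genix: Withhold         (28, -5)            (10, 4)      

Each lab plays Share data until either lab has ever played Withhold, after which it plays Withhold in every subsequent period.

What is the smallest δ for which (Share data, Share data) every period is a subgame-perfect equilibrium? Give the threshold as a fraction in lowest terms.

Genix's threshold: (28−21)/(28−10) = 7/18.
Axion's threshold: (19−7)/(19−4) = 4/5.
7/18 < 4/5, so Axion binds and δ* = 4/5.

4/5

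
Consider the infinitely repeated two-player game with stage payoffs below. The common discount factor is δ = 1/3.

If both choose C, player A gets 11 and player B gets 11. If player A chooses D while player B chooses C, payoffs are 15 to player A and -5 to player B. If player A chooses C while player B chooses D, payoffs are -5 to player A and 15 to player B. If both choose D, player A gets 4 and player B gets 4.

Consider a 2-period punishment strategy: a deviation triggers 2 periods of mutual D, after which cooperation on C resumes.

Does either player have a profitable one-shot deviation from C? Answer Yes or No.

Yes

Comparing payoff streams over the 3 periods until play realigns: cooperate → 11(1+δ+…+δ^2); deviate → 15 + 4(δ+…+δ^2).
Cooperation is sustained iff (11−4)(δ+…+δ^2) ≥ 15−11.
δ+…+δ^2 = 1/3·(1−(1/3)^2)/(1−1/3) = 0.4444, and (15−11)/(11−4) = 0.5714.
0.4444 < 0.5714, so cooperation is not sustainable.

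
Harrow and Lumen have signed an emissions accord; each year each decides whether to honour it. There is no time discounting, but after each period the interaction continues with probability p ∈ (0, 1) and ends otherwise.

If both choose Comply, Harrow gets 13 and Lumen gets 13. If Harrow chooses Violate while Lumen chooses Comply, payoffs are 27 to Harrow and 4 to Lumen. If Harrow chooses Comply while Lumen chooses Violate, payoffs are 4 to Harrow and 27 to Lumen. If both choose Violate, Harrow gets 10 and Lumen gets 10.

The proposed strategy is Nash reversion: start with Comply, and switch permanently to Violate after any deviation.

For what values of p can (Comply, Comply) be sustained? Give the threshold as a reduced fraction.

Expected cooperation value is 13 + p·13 + p²·13 + … = 13/(1−p); deviation gives 27 + p·10/(1−p).
13 ≥ 27(1−p) + 10p ⇒ 17p ≥ 14 ⇒ p ≥ 14/17.

14/17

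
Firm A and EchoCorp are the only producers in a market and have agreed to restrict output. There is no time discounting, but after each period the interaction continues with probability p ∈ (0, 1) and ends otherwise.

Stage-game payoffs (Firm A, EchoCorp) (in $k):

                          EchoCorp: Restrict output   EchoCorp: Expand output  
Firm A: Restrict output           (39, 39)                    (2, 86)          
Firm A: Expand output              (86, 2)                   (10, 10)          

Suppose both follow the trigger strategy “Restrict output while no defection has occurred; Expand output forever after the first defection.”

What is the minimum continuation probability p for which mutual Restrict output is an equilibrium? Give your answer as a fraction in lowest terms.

47/76

With no time discounting, the continuation probability p plays the role of the discount factor.
Grim-trigger IC: 39/(1−p) ≥ 86 + 10p/(1−p) ⇒ p ≥ (86−39)/(86−10) = 47/76.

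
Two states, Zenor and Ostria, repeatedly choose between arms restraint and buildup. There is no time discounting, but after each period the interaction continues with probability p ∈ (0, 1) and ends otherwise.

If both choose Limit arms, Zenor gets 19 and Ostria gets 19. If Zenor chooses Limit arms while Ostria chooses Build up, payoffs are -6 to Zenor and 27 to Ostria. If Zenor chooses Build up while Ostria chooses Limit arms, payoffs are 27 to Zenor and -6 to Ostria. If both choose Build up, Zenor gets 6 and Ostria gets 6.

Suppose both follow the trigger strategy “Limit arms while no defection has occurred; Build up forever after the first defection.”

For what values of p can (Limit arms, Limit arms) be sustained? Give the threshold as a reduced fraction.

With no time discounting, the continuation probability p plays the role of the discount factor.
Grim-trigger IC: 19/(1−p) ≥ 27 + 6p/(1−p) ⇒ p ≥ (27−19)/(27−6) = 8/21.

8/21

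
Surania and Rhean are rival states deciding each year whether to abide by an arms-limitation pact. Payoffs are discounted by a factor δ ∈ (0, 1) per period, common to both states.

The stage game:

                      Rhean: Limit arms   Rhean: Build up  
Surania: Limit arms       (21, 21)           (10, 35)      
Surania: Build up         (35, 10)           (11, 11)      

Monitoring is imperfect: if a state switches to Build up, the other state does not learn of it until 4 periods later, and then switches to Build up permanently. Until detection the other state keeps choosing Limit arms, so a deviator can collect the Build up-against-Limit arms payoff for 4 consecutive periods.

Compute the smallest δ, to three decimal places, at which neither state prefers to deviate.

0.874

The best deviation is to choose Build up for all 4 undetected periods, earning 35 each, then 11 forever once detected.
Deviation value: 35(1−δ^4)/(1−δ) + 11δ^4/(1−δ); cooperation value: 21/(1−δ).
IC: 21 ≥ 35(1−δ^4) + 11δ^4 = 35 − 24δ^4.
So δ^4 ≥ 14/24 = 7/12, giving δ ≥ (7/12)^(1/4) ≈ 0.874.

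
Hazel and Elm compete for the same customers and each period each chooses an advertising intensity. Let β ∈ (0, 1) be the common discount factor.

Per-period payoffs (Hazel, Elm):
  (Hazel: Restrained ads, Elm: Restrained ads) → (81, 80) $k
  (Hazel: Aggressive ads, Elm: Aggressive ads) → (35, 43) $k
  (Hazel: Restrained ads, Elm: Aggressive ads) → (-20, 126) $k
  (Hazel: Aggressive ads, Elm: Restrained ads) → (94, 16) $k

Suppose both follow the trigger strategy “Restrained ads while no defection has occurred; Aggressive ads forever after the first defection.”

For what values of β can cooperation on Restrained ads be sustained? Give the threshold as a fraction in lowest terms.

46/83

Hazel: cooperation gives 81 each period; deviation gives 94 once then 35 forever.
  81/(1−β) ≥ 94 + 35β/(1−β) ⇒ β ≥ 13/59.
Elm: cooperation gives 80 each period; deviation gives 126 once then 43 forever.
  β ≥ 46/83.
Both must hold, so the binding constraint is Elm's: β ≥ 46/83.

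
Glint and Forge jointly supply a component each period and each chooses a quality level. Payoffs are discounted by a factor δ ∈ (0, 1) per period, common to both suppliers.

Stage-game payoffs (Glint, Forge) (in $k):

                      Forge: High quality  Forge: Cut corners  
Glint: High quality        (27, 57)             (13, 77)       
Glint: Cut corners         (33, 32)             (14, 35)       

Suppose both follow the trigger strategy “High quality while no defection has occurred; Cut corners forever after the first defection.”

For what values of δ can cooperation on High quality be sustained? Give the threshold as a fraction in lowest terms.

For Glint: deviation gain 33−27 = 6, per-period punishment loss 27−14 = 13. IC gives δ ≥ 6/19.
For Forge: gain 20, loss 22 per period, so δ ≥ 20/42 = 10/21.
The tighter constraint is Forge's, so cooperation needs δ ≥ 10/21.

10/21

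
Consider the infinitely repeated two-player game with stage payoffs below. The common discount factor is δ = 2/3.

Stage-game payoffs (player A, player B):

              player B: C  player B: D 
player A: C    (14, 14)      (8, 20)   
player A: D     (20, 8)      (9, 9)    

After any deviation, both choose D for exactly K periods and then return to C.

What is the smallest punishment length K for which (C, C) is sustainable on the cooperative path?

3

IC: δ(1−δ^K)/(1−δ) ≥ (20−14)/(14−9) = 6/5.
With δ = 2/3: need 1 − δ^K ≥ 6/5·(1−2/3)/(2/3), i.e. δ^K ≤ 0.4000.
Since (2/3)^2 = 0.4444 and (2/3)^3 = 0.2963, the smallest such K is 3.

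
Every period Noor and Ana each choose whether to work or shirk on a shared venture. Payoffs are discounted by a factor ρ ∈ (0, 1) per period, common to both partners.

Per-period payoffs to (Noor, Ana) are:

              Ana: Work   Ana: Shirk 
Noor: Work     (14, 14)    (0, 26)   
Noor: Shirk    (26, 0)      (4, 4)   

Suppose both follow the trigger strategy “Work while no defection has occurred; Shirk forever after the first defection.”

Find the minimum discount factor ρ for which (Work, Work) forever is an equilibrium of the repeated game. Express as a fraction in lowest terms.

6/11

One-period gain from deviating is 26 − 14 = 12. The loss is 14 − 4 = 10 in every subsequent period, with present value 10·ρ/(1−ρ).
Deviation is unprofitable when 10·ρ/(1−ρ) ≥ 12, i.e. ρ/(1−ρ) ≥ 6/5.
Equivalently ρ ≥ 12/(12+10) = 6/11.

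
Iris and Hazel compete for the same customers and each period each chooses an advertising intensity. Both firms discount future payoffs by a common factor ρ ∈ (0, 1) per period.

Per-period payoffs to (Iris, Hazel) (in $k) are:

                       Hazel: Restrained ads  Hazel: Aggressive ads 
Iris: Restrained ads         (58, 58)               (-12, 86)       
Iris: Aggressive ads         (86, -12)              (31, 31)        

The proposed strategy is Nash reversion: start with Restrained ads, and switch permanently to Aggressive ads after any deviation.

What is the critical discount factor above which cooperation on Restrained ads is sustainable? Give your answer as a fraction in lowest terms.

28/55

58/(1−ρ) ≥ 86 + 31ρ/(1−ρ)
58 ≥ 86 − 55ρ
ρ ≥ 28/55.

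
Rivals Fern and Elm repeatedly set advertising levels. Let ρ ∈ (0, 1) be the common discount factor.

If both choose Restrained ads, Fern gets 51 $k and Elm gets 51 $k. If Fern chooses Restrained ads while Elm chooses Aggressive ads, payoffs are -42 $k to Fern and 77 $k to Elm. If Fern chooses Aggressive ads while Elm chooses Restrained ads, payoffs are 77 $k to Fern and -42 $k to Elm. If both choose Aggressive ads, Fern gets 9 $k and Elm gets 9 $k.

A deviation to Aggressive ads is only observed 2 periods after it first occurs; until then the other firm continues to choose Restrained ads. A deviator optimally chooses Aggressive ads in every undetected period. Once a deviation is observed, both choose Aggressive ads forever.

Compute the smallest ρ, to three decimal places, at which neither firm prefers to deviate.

Deviating for the 2 undetected periods gains 77−51 = 26 per period over cooperation, then loses 51−9 = 42 per period forever once punishment starts.
Gain: 26(1 + ρ + … + ρ^1); loss: 42·ρ^2/(1−ρ).
No profitable deviation ⇔ 26(1−ρ^2) ≤ 42·ρ^2, i.e. ρ^2 ≥ 26/(26+42) = 13/34.
Hence ρ ≥ (13/34)^(1/2) ≈ 0.618.

0.618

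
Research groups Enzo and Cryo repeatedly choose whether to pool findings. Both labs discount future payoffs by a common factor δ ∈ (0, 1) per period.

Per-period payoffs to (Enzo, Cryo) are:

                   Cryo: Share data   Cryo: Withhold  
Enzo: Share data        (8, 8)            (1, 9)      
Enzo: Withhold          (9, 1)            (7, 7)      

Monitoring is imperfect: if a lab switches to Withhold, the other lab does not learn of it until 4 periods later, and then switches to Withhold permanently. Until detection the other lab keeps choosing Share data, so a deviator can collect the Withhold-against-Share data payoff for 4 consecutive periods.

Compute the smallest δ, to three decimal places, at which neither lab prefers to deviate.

The best deviation is to choose Withhold for all 4 undetected periods, earning 9 each, then 7 forever once detected.
Deviation value: 9(1−δ^4)/(1−δ) + 7δ^4/(1−δ); cooperation value: 8/(1−δ).
IC: 8 ≥ 9(1−δ^4) + 7δ^4 = 9 − 2δ^4.
So δ^4 ≥ 1/2, giving δ ≥ (1/2)^(1/4) ≈ 0.841.

0.841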